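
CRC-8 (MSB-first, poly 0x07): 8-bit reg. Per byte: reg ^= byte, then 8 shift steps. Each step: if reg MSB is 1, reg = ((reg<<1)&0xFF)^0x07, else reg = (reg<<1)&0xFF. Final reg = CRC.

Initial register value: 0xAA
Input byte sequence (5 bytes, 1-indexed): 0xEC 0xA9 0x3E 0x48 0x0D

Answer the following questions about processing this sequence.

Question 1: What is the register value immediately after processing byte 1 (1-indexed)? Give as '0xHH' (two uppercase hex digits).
After byte 1 (0xEC): reg=0xD5

Answer: 0xD5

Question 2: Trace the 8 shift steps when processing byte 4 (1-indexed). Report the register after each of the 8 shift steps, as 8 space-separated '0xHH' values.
After byte 1 (0xEC): reg=0xD5
After byte 2 (0xA9): reg=0x73
After byte 3 (0x3E): reg=0xE4
Register before byte 4: 0xE4
After XOR with byte 0x48: 0xAC

Answer: 0x5F 0xBE 0x7B 0xF6 0xEB 0xD1 0xA5 0x4D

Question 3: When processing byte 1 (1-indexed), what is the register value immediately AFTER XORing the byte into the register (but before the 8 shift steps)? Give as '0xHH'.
Answer: 0x46

Derivation:
Register before byte 1: 0xAA
Byte 1: 0xEC
0xAA XOR 0xEC = 0x46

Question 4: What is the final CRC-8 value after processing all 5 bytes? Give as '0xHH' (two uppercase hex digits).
Answer: 0xC7

Derivation:
After byte 1 (0xEC): reg=0xD5
After byte 2 (0xA9): reg=0x73
After byte 3 (0x3E): reg=0xE4
After byte 4 (0x48): reg=0x4D
After byte 5 (0x0D): reg=0xC7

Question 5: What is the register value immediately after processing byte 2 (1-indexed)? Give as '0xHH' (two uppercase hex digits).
After byte 1 (0xEC): reg=0xD5
After byte 2 (0xA9): reg=0x73

Answer: 0x73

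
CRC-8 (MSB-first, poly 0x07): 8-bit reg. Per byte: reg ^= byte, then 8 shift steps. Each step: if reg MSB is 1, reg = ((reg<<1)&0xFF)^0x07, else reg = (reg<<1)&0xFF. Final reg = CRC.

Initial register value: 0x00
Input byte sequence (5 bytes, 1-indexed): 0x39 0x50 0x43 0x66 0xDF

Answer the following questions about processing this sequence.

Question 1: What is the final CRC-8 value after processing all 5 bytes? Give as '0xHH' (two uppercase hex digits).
Answer: 0x72

Derivation:
After byte 1 (0x39): reg=0xAF
After byte 2 (0x50): reg=0xF3
After byte 3 (0x43): reg=0x19
After byte 4 (0x66): reg=0x7A
After byte 5 (0xDF): reg=0x72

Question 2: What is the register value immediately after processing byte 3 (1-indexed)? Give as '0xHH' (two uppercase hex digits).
Answer: 0x19

Derivation:
After byte 1 (0x39): reg=0xAF
After byte 2 (0x50): reg=0xF3
After byte 3 (0x43): reg=0x19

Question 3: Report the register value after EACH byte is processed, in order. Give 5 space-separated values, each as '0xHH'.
0xAF 0xF3 0x19 0x7A 0x72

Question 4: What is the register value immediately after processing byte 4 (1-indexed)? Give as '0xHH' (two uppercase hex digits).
After byte 1 (0x39): reg=0xAF
After byte 2 (0x50): reg=0xF3
After byte 3 (0x43): reg=0x19
After byte 4 (0x66): reg=0x7A

Answer: 0x7A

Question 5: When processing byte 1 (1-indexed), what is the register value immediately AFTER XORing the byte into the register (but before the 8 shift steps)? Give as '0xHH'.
Register before byte 1: 0x00
Byte 1: 0x39
0x00 XOR 0x39 = 0x39

Answer: 0x39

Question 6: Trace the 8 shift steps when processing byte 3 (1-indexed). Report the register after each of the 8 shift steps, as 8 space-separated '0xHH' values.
After byte 1 (0x39): reg=0xAF
After byte 2 (0x50): reg=0xF3
Register before byte 3: 0xF3
After XOR with byte 0x43: 0xB0

Answer: 0x67 0xCE 0x9B 0x31 0x62 0xC4 0x8F 0x19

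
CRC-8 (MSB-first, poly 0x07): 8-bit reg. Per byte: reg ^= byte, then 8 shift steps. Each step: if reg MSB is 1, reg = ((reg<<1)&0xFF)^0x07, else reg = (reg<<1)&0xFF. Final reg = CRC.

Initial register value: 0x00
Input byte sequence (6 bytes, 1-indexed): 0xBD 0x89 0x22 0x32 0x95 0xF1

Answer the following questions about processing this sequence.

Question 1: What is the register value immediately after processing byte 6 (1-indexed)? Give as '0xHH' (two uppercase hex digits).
After byte 1 (0xBD): reg=0x3A
After byte 2 (0x89): reg=0x10
After byte 3 (0x22): reg=0x9E
After byte 4 (0x32): reg=0x4D
After byte 5 (0x95): reg=0x06
After byte 6 (0xF1): reg=0xCB

Answer: 0xCB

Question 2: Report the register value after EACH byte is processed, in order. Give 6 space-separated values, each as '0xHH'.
0x3A 0x10 0x9E 0x4D 0x06 0xCB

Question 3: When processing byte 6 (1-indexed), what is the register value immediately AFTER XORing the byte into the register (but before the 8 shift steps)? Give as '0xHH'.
Answer: 0xF7

Derivation:
Register before byte 6: 0x06
Byte 6: 0xF1
0x06 XOR 0xF1 = 0xF7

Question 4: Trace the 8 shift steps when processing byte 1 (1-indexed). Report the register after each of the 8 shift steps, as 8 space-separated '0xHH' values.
Register before byte 1: 0x00
After XOR with byte 0xBD: 0xBD

Answer: 0x7D 0xFA 0xF3 0xE1 0xC5 0x8D 0x1D 0x3A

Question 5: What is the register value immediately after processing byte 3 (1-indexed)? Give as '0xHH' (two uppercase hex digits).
After byte 1 (0xBD): reg=0x3A
After byte 2 (0x89): reg=0x10
After byte 3 (0x22): reg=0x9E

Answer: 0x9E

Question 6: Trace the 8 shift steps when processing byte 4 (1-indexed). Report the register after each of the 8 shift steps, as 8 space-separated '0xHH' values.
After byte 1 (0xBD): reg=0x3A
After byte 2 (0x89): reg=0x10
After byte 3 (0x22): reg=0x9E
Register before byte 4: 0x9E
After XOR with byte 0x32: 0xAC

Answer: 0x5F 0xBE 0x7B 0xF6 0xEB 0xD1 0xA5 0x4D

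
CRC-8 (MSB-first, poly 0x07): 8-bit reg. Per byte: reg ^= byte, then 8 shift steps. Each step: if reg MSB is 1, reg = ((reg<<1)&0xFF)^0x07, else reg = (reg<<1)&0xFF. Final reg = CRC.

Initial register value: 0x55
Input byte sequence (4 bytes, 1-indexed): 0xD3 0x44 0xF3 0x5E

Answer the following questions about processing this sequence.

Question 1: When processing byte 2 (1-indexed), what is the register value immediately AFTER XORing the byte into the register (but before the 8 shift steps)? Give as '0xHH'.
Register before byte 2: 0x9B
Byte 2: 0x44
0x9B XOR 0x44 = 0xDF

Answer: 0xDF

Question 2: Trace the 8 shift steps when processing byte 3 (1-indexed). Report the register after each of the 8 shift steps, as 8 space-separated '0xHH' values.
After byte 1 (0xD3): reg=0x9B
After byte 2 (0x44): reg=0x13
Register before byte 3: 0x13
After XOR with byte 0xF3: 0xE0

Answer: 0xC7 0x89 0x15 0x2A 0x54 0xA8 0x57 0xAE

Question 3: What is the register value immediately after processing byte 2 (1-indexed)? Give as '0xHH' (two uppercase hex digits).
Answer: 0x13

Derivation:
After byte 1 (0xD3): reg=0x9B
After byte 2 (0x44): reg=0x13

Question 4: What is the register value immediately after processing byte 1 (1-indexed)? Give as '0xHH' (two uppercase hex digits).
Answer: 0x9B

Derivation:
After byte 1 (0xD3): reg=0x9B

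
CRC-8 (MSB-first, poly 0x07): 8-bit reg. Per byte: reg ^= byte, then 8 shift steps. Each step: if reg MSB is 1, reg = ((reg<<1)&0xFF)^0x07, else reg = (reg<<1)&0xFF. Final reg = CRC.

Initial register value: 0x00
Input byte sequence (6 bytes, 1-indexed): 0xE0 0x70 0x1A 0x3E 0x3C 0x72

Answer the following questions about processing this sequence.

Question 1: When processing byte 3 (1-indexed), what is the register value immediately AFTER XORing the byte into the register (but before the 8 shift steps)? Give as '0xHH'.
Register before byte 3: 0x14
Byte 3: 0x1A
0x14 XOR 0x1A = 0x0E

Answer: 0x0E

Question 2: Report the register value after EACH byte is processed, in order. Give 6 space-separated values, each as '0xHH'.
0xAE 0x14 0x2A 0x6C 0xB7 0x55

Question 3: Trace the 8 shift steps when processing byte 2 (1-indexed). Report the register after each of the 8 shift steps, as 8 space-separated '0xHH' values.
Answer: 0xBB 0x71 0xE2 0xC3 0x81 0x05 0x0A 0x14

Derivation:
After byte 1 (0xE0): reg=0xAE
Register before byte 2: 0xAE
After XOR with byte 0x70: 0xDE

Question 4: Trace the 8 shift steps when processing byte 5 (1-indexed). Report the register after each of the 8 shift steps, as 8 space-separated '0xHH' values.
Answer: 0xA0 0x47 0x8E 0x1B 0x36 0x6C 0xD8 0xB7

Derivation:
After byte 1 (0xE0): reg=0xAE
After byte 2 (0x70): reg=0x14
After byte 3 (0x1A): reg=0x2A
After byte 4 (0x3E): reg=0x6C
Register before byte 5: 0x6C
After XOR with byte 0x3C: 0x50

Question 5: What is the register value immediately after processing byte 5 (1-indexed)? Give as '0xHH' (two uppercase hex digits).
After byte 1 (0xE0): reg=0xAE
After byte 2 (0x70): reg=0x14
After byte 3 (0x1A): reg=0x2A
After byte 4 (0x3E): reg=0x6C
After byte 5 (0x3C): reg=0xB7

Answer: 0xB7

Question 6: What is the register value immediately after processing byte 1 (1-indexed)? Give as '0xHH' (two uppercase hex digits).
After byte 1 (0xE0): reg=0xAE

Answer: 0xAE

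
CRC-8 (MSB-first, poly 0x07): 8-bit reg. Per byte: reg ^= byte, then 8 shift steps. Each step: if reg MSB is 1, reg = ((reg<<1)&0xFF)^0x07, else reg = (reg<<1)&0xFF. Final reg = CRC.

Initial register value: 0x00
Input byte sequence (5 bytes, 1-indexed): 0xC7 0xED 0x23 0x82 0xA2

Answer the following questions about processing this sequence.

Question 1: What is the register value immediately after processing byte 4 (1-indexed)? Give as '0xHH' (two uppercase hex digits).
Answer: 0x81

Derivation:
After byte 1 (0xC7): reg=0x5B
After byte 2 (0xED): reg=0x0B
After byte 3 (0x23): reg=0xD8
After byte 4 (0x82): reg=0x81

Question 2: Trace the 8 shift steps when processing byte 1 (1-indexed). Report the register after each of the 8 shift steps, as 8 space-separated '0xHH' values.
Answer: 0x89 0x15 0x2A 0x54 0xA8 0x57 0xAE 0x5B

Derivation:
Register before byte 1: 0x00
After XOR with byte 0xC7: 0xC7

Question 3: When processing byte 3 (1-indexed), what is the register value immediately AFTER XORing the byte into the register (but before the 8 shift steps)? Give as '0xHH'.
Register before byte 3: 0x0B
Byte 3: 0x23
0x0B XOR 0x23 = 0x28

Answer: 0x28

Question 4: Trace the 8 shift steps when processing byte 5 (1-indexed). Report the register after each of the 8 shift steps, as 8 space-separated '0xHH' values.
After byte 1 (0xC7): reg=0x5B
After byte 2 (0xED): reg=0x0B
After byte 3 (0x23): reg=0xD8
After byte 4 (0x82): reg=0x81
Register before byte 5: 0x81
After XOR with byte 0xA2: 0x23

Answer: 0x46 0x8C 0x1F 0x3E 0x7C 0xF8 0xF7 0xE9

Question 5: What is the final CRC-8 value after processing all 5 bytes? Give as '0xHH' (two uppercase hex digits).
Answer: 0xE9

Derivation:
After byte 1 (0xC7): reg=0x5B
After byte 2 (0xED): reg=0x0B
After byte 3 (0x23): reg=0xD8
After byte 4 (0x82): reg=0x81
After byte 5 (0xA2): reg=0xE9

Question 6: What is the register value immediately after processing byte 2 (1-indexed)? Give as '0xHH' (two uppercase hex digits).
Answer: 0x0B

Derivation:
After byte 1 (0xC7): reg=0x5B
After byte 2 (0xED): reg=0x0B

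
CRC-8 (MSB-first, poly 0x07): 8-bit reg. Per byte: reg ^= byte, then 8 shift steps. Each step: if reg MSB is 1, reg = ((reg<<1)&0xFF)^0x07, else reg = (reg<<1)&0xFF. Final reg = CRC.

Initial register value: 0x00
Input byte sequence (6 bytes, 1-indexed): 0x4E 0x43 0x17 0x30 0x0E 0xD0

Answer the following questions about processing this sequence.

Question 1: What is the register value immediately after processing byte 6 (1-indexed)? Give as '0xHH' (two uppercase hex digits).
After byte 1 (0x4E): reg=0xED
After byte 2 (0x43): reg=0x43
After byte 3 (0x17): reg=0xAB
After byte 4 (0x30): reg=0xC8
After byte 5 (0x0E): reg=0x5C
After byte 6 (0xD0): reg=0xAD

Answer: 0xAD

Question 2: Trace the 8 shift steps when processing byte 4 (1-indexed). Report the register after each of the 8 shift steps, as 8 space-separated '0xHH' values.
After byte 1 (0x4E): reg=0xED
After byte 2 (0x43): reg=0x43
After byte 3 (0x17): reg=0xAB
Register before byte 4: 0xAB
After XOR with byte 0x30: 0x9B

Answer: 0x31 0x62 0xC4 0x8F 0x19 0x32 0x64 0xC8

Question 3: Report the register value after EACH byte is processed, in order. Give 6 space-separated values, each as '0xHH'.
0xED 0x43 0xAB 0xC8 0x5C 0xAD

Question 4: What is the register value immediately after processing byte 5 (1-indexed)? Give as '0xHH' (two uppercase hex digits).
Answer: 0x5C

Derivation:
After byte 1 (0x4E): reg=0xED
After byte 2 (0x43): reg=0x43
After byte 3 (0x17): reg=0xAB
After byte 4 (0x30): reg=0xC8
After byte 5 (0x0E): reg=0x5C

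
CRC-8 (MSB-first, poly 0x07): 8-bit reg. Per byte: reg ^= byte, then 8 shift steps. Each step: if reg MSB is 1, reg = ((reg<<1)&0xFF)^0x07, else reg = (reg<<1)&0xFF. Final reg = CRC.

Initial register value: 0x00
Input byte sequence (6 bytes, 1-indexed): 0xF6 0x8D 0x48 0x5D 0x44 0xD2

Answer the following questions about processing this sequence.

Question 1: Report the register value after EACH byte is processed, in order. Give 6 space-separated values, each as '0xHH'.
0xCC 0xC0 0xB1 0x8A 0x64 0x0B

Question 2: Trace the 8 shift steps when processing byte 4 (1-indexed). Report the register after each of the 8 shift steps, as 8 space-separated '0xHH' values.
Answer: 0xDF 0xB9 0x75 0xEA 0xD3 0xA1 0x45 0x8A

Derivation:
After byte 1 (0xF6): reg=0xCC
After byte 2 (0x8D): reg=0xC0
After byte 3 (0x48): reg=0xB1
Register before byte 4: 0xB1
After XOR with byte 0x5D: 0xEC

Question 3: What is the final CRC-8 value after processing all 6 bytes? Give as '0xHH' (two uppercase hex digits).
Answer: 0x0B

Derivation:
After byte 1 (0xF6): reg=0xCC
After byte 2 (0x8D): reg=0xC0
After byte 3 (0x48): reg=0xB1
After byte 4 (0x5D): reg=0x8A
After byte 5 (0x44): reg=0x64
After byte 6 (0xD2): reg=0x0B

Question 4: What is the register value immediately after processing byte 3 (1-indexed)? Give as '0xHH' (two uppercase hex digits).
Answer: 0xB1

Derivation:
After byte 1 (0xF6): reg=0xCC
After byte 2 (0x8D): reg=0xC0
After byte 3 (0x48): reg=0xB1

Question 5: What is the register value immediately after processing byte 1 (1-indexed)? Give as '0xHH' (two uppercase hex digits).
After byte 1 (0xF6): reg=0xCC

Answer: 0xCC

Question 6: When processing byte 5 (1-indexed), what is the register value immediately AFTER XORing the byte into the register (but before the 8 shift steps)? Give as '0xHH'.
Answer: 0xCE

Derivation:
Register before byte 5: 0x8A
Byte 5: 0x44
0x8A XOR 0x44 = 0xCE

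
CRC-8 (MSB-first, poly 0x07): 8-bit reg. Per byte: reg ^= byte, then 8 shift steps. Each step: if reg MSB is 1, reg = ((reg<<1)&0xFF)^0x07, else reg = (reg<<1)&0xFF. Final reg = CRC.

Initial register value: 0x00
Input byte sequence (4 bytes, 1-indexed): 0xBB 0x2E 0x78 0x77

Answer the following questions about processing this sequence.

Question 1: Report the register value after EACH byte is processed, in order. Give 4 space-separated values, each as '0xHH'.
0x28 0x12 0x11 0x35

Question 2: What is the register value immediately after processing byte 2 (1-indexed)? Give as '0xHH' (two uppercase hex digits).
Answer: 0x12

Derivation:
After byte 1 (0xBB): reg=0x28
After byte 2 (0x2E): reg=0x12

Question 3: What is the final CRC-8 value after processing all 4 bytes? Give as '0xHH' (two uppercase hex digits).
Answer: 0x35

Derivation:
After byte 1 (0xBB): reg=0x28
After byte 2 (0x2E): reg=0x12
After byte 3 (0x78): reg=0x11
After byte 4 (0x77): reg=0x35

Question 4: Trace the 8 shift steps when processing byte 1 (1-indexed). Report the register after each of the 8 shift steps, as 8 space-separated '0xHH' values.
Register before byte 1: 0x00
After XOR with byte 0xBB: 0xBB

Answer: 0x71 0xE2 0xC3 0x81 0x05 0x0A 0x14 0x28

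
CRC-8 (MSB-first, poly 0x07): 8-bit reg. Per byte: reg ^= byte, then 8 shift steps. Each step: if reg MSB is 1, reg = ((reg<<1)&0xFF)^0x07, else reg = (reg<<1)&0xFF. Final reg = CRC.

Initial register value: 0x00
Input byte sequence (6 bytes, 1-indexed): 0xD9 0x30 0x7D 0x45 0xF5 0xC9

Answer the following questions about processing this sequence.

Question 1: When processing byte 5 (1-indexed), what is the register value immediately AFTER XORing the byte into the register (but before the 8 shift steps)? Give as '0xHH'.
Answer: 0xE8

Derivation:
Register before byte 5: 0x1D
Byte 5: 0xF5
0x1D XOR 0xF5 = 0xE8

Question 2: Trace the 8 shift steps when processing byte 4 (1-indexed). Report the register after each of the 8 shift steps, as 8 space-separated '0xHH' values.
Answer: 0xBD 0x7D 0xFA 0xF3 0xE1 0xC5 0x8D 0x1D

Derivation:
After byte 1 (0xD9): reg=0x01
After byte 2 (0x30): reg=0x97
After byte 3 (0x7D): reg=0x98
Register before byte 4: 0x98
After XOR with byte 0x45: 0xDD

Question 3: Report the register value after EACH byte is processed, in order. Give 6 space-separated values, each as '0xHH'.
0x01 0x97 0x98 0x1D 0x96 0x9A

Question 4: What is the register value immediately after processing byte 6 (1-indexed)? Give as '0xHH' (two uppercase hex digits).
Answer: 0x9A

Derivation:
After byte 1 (0xD9): reg=0x01
After byte 2 (0x30): reg=0x97
After byte 3 (0x7D): reg=0x98
After byte 4 (0x45): reg=0x1D
After byte 5 (0xF5): reg=0x96
After byte 6 (0xC9): reg=0x9A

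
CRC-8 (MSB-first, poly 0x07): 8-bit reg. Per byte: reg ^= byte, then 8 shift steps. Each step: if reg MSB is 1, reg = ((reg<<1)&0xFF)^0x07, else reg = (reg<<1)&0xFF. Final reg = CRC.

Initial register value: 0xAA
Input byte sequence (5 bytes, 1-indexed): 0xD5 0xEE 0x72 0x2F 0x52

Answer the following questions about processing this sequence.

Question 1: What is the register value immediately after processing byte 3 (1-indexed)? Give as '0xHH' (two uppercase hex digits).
After byte 1 (0xD5): reg=0x7A
After byte 2 (0xEE): reg=0xE5
After byte 3 (0x72): reg=0xEC

Answer: 0xEC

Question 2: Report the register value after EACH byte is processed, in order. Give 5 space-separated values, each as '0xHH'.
0x7A 0xE5 0xEC 0x47 0x6B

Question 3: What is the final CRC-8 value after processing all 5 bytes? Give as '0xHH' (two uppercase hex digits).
After byte 1 (0xD5): reg=0x7A
After byte 2 (0xEE): reg=0xE5
After byte 3 (0x72): reg=0xEC
After byte 4 (0x2F): reg=0x47
After byte 5 (0x52): reg=0x6B

Answer: 0x6B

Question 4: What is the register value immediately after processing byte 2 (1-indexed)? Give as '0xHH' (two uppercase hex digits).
Answer: 0xE5

Derivation:
After byte 1 (0xD5): reg=0x7A
After byte 2 (0xEE): reg=0xE5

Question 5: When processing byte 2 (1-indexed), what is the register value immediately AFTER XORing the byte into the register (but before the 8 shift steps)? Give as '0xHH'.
Answer: 0x94

Derivation:
Register before byte 2: 0x7A
Byte 2: 0xEE
0x7A XOR 0xEE = 0x94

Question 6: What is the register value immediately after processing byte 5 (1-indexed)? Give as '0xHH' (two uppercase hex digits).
After byte 1 (0xD5): reg=0x7A
After byte 2 (0xEE): reg=0xE5
After byte 3 (0x72): reg=0xEC
After byte 4 (0x2F): reg=0x47
After byte 5 (0x52): reg=0x6B

Answer: 0x6B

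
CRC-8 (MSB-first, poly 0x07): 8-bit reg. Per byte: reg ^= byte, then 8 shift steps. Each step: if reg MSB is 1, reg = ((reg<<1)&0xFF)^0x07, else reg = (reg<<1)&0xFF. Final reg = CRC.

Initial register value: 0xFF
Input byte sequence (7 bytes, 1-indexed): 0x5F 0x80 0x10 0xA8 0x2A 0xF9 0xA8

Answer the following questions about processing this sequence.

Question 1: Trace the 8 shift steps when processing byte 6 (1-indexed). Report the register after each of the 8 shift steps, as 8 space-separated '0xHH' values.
Answer: 0xF9 0xF5 0xED 0xDD 0xBD 0x7D 0xFA 0xF3

Derivation:
After byte 1 (0x5F): reg=0x69
After byte 2 (0x80): reg=0x91
After byte 3 (0x10): reg=0x8E
After byte 4 (0xA8): reg=0xF2
After byte 5 (0x2A): reg=0x06
Register before byte 6: 0x06
After XOR with byte 0xF9: 0xFF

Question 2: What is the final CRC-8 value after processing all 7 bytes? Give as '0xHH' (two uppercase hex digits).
After byte 1 (0x5F): reg=0x69
After byte 2 (0x80): reg=0x91
After byte 3 (0x10): reg=0x8E
After byte 4 (0xA8): reg=0xF2
After byte 5 (0x2A): reg=0x06
After byte 6 (0xF9): reg=0xF3
After byte 7 (0xA8): reg=0x86

Answer: 0x86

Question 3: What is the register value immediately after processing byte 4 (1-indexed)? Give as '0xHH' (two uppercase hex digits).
Answer: 0xF2

Derivation:
After byte 1 (0x5F): reg=0x69
After byte 2 (0x80): reg=0x91
After byte 3 (0x10): reg=0x8E
After byte 4 (0xA8): reg=0xF2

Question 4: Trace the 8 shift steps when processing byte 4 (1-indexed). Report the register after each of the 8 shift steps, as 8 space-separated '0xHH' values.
After byte 1 (0x5F): reg=0x69
After byte 2 (0x80): reg=0x91
After byte 3 (0x10): reg=0x8E
Register before byte 4: 0x8E
After XOR with byte 0xA8: 0x26

Answer: 0x4C 0x98 0x37 0x6E 0xDC 0xBF 0x79 0xF2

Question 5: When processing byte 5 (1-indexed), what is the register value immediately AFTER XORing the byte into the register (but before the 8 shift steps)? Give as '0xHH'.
Register before byte 5: 0xF2
Byte 5: 0x2A
0xF2 XOR 0x2A = 0xD8

Answer: 0xD8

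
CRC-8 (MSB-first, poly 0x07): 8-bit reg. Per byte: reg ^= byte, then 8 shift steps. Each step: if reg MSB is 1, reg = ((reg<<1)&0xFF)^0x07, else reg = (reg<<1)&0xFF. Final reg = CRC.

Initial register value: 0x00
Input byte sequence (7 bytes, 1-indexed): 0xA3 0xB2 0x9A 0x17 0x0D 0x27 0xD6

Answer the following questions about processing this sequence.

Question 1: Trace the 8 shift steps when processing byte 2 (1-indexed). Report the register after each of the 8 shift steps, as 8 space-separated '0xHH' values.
After byte 1 (0xA3): reg=0x60
Register before byte 2: 0x60
After XOR with byte 0xB2: 0xD2

Answer: 0xA3 0x41 0x82 0x03 0x06 0x0C 0x18 0x30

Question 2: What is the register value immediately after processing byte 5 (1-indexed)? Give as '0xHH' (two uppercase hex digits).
Answer: 0xD0

Derivation:
After byte 1 (0xA3): reg=0x60
After byte 2 (0xB2): reg=0x30
After byte 3 (0x9A): reg=0x5F
After byte 4 (0x17): reg=0xFF
After byte 5 (0x0D): reg=0xD0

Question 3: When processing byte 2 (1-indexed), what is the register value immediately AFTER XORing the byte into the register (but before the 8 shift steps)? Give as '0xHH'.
Answer: 0xD2

Derivation:
Register before byte 2: 0x60
Byte 2: 0xB2
0x60 XOR 0xB2 = 0xD2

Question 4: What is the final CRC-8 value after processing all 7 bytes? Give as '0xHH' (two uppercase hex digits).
After byte 1 (0xA3): reg=0x60
After byte 2 (0xB2): reg=0x30
After byte 3 (0x9A): reg=0x5F
After byte 4 (0x17): reg=0xFF
After byte 5 (0x0D): reg=0xD0
After byte 6 (0x27): reg=0xCB
After byte 7 (0xD6): reg=0x53

Answer: 0x53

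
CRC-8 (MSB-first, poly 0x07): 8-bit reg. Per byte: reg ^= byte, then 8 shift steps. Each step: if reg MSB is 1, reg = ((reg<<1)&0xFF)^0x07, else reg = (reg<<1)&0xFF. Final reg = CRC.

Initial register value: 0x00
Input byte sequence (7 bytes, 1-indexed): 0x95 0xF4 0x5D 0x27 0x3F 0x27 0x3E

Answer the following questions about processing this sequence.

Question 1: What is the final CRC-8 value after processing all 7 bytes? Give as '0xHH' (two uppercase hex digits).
After byte 1 (0x95): reg=0xE2
After byte 2 (0xF4): reg=0x62
After byte 3 (0x5D): reg=0xBD
After byte 4 (0x27): reg=0xCF
After byte 5 (0x3F): reg=0xDE
After byte 6 (0x27): reg=0xE1
After byte 7 (0x3E): reg=0x13

Answer: 0x13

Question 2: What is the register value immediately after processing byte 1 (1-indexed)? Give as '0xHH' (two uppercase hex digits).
After byte 1 (0x95): reg=0xE2

Answer: 0xE2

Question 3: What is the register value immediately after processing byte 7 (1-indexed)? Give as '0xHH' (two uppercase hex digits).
Answer: 0x13

Derivation:
After byte 1 (0x95): reg=0xE2
After byte 2 (0xF4): reg=0x62
After byte 3 (0x5D): reg=0xBD
After byte 4 (0x27): reg=0xCF
After byte 5 (0x3F): reg=0xDE
After byte 6 (0x27): reg=0xE1
After byte 7 (0x3E): reg=0x13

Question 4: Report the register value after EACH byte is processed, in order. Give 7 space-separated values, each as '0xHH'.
0xE2 0x62 0xBD 0xCF 0xDE 0xE1 0x13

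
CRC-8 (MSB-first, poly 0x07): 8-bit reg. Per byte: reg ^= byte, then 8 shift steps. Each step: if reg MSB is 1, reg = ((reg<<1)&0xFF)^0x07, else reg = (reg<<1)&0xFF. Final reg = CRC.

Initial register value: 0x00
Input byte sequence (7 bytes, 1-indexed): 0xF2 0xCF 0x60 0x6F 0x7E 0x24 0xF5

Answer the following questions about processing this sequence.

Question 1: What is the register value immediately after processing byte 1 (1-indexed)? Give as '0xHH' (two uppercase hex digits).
Answer: 0xD0

Derivation:
After byte 1 (0xF2): reg=0xD0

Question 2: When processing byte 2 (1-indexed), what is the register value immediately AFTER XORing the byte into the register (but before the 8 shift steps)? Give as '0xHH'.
Answer: 0x1F

Derivation:
Register before byte 2: 0xD0
Byte 2: 0xCF
0xD0 XOR 0xCF = 0x1F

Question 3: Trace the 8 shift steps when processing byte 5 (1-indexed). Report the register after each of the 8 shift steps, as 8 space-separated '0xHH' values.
Answer: 0xC8 0x97 0x29 0x52 0xA4 0x4F 0x9E 0x3B

Derivation:
After byte 1 (0xF2): reg=0xD0
After byte 2 (0xCF): reg=0x5D
After byte 3 (0x60): reg=0xB3
After byte 4 (0x6F): reg=0x1A
Register before byte 5: 0x1A
After XOR with byte 0x7E: 0x64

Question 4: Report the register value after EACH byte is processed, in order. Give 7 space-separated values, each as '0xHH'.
0xD0 0x5D 0xB3 0x1A 0x3B 0x5D 0x51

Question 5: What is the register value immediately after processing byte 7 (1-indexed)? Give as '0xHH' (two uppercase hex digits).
Answer: 0x51

Derivation:
After byte 1 (0xF2): reg=0xD0
After byte 2 (0xCF): reg=0x5D
After byte 3 (0x60): reg=0xB3
After byte 4 (0x6F): reg=0x1A
After byte 5 (0x7E): reg=0x3B
After byte 6 (0x24): reg=0x5D
After byte 7 (0xF5): reg=0x51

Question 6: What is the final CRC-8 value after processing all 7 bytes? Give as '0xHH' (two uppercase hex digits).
After byte 1 (0xF2): reg=0xD0
After byte 2 (0xCF): reg=0x5D
After byte 3 (0x60): reg=0xB3
After byte 4 (0x6F): reg=0x1A
After byte 5 (0x7E): reg=0x3B
After byte 6 (0x24): reg=0x5D
After byte 7 (0xF5): reg=0x51

Answer: 0x51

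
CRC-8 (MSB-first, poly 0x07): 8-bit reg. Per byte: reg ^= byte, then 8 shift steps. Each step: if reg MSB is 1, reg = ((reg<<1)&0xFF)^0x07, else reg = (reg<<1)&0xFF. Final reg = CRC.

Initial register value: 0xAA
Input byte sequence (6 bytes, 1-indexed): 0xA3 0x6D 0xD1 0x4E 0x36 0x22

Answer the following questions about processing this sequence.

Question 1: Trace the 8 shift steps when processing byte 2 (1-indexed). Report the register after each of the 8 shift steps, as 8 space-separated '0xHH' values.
After byte 1 (0xA3): reg=0x3F
Register before byte 2: 0x3F
After XOR with byte 0x6D: 0x52

Answer: 0xA4 0x4F 0x9E 0x3B 0x76 0xEC 0xDF 0xB9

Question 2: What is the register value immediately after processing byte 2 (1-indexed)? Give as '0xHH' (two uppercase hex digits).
After byte 1 (0xA3): reg=0x3F
After byte 2 (0x6D): reg=0xB9

Answer: 0xB9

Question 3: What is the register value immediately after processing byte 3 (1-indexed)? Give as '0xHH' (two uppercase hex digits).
Answer: 0x1F

Derivation:
After byte 1 (0xA3): reg=0x3F
After byte 2 (0x6D): reg=0xB9
After byte 3 (0xD1): reg=0x1F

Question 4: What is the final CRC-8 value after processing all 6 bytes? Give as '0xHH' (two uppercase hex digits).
Answer: 0x26

Derivation:
After byte 1 (0xA3): reg=0x3F
After byte 2 (0x6D): reg=0xB9
After byte 3 (0xD1): reg=0x1F
After byte 4 (0x4E): reg=0xB0
After byte 5 (0x36): reg=0x9B
After byte 6 (0x22): reg=0x26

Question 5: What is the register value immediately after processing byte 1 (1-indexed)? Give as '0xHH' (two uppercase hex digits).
After byte 1 (0xA3): reg=0x3F

Answer: 0x3F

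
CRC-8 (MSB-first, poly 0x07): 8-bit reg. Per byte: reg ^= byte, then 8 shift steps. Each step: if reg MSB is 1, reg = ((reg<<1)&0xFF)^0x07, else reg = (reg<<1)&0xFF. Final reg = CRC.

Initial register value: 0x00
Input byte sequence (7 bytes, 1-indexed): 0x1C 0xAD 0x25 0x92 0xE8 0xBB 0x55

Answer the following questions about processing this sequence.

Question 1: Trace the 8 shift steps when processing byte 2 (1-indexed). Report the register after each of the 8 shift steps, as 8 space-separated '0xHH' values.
Answer: 0xF5 0xED 0xDD 0xBD 0x7D 0xFA 0xF3 0xE1

Derivation:
After byte 1 (0x1C): reg=0x54
Register before byte 2: 0x54
After XOR with byte 0xAD: 0xF9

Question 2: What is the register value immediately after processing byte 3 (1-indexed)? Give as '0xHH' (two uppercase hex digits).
Answer: 0x52

Derivation:
After byte 1 (0x1C): reg=0x54
After byte 2 (0xAD): reg=0xE1
After byte 3 (0x25): reg=0x52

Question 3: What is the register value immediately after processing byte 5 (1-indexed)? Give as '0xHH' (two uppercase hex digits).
Answer: 0x7B

Derivation:
After byte 1 (0x1C): reg=0x54
After byte 2 (0xAD): reg=0xE1
After byte 3 (0x25): reg=0x52
After byte 4 (0x92): reg=0x4E
After byte 5 (0xE8): reg=0x7B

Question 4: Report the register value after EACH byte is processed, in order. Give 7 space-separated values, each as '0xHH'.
0x54 0xE1 0x52 0x4E 0x7B 0x4E 0x41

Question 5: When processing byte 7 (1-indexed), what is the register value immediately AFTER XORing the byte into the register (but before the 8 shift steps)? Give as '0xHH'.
Answer: 0x1B

Derivation:
Register before byte 7: 0x4E
Byte 7: 0x55
0x4E XOR 0x55 = 0x1B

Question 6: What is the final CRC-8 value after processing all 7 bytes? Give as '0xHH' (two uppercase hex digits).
Answer: 0x41

Derivation:
After byte 1 (0x1C): reg=0x54
After byte 2 (0xAD): reg=0xE1
After byte 3 (0x25): reg=0x52
After byte 4 (0x92): reg=0x4E
After byte 5 (0xE8): reg=0x7B
After byte 6 (0xBB): reg=0x4E
After byte 7 (0x55): reg=0x41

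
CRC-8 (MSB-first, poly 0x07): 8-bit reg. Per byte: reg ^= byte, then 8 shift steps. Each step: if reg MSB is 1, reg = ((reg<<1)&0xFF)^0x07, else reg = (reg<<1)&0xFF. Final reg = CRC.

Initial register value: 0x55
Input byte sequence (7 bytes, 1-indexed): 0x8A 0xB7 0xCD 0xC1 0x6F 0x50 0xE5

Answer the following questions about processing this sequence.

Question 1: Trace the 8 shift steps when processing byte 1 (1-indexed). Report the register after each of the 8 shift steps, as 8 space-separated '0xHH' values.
Answer: 0xB9 0x75 0xEA 0xD3 0xA1 0x45 0x8A 0x13

Derivation:
Register before byte 1: 0x55
After XOR with byte 0x8A: 0xDF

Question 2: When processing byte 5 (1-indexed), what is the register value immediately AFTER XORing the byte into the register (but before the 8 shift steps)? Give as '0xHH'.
Answer: 0xC1

Derivation:
Register before byte 5: 0xAE
Byte 5: 0x6F
0xAE XOR 0x6F = 0xC1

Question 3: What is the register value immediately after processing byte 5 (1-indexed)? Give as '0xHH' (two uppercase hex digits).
After byte 1 (0x8A): reg=0x13
After byte 2 (0xB7): reg=0x75
After byte 3 (0xCD): reg=0x21
After byte 4 (0xC1): reg=0xAE
After byte 5 (0x6F): reg=0x49

Answer: 0x49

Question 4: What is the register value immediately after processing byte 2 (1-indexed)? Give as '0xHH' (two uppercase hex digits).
Answer: 0x75

Derivation:
After byte 1 (0x8A): reg=0x13
After byte 2 (0xB7): reg=0x75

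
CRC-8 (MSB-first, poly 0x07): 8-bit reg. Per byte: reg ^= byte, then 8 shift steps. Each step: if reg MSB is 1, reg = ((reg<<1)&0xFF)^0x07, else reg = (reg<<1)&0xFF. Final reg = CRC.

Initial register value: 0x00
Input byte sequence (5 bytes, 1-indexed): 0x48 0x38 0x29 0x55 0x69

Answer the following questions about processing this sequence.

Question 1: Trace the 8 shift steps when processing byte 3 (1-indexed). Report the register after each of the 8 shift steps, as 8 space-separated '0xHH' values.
Answer: 0xE4 0xCF 0x99 0x35 0x6A 0xD4 0xAF 0x59

Derivation:
After byte 1 (0x48): reg=0xFF
After byte 2 (0x38): reg=0x5B
Register before byte 3: 0x5B
After XOR with byte 0x29: 0x72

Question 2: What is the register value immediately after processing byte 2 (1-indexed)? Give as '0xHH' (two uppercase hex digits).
After byte 1 (0x48): reg=0xFF
After byte 2 (0x38): reg=0x5B

Answer: 0x5B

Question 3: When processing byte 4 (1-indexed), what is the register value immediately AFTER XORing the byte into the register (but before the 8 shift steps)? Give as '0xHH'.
Register before byte 4: 0x59
Byte 4: 0x55
0x59 XOR 0x55 = 0x0C

Answer: 0x0C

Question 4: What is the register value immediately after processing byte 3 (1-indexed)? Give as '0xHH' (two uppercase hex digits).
Answer: 0x59

Derivation:
After byte 1 (0x48): reg=0xFF
After byte 2 (0x38): reg=0x5B
After byte 3 (0x29): reg=0x59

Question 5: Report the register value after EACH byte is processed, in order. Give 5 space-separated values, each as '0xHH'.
0xFF 0x5B 0x59 0x24 0xE4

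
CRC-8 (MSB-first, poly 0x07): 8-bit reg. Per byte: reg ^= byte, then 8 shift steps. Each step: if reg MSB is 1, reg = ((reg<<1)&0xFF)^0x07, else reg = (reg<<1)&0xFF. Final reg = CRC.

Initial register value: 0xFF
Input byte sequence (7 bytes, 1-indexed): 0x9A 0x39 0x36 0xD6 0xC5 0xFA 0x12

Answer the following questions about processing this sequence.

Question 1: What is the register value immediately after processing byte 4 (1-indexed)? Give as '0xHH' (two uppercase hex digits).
After byte 1 (0x9A): reg=0x3C
After byte 2 (0x39): reg=0x1B
After byte 3 (0x36): reg=0xC3
After byte 4 (0xD6): reg=0x6B

Answer: 0x6B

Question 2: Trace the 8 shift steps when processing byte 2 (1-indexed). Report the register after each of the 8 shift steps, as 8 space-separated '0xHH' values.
Answer: 0x0A 0x14 0x28 0x50 0xA0 0x47 0x8E 0x1B

Derivation:
After byte 1 (0x9A): reg=0x3C
Register before byte 2: 0x3C
After XOR with byte 0x39: 0x05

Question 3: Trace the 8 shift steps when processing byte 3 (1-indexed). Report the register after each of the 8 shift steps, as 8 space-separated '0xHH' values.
After byte 1 (0x9A): reg=0x3C
After byte 2 (0x39): reg=0x1B
Register before byte 3: 0x1B
After XOR with byte 0x36: 0x2D

Answer: 0x5A 0xB4 0x6F 0xDE 0xBB 0x71 0xE2 0xC3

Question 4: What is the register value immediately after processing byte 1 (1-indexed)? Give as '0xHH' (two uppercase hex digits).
Answer: 0x3C

Derivation:
After byte 1 (0x9A): reg=0x3C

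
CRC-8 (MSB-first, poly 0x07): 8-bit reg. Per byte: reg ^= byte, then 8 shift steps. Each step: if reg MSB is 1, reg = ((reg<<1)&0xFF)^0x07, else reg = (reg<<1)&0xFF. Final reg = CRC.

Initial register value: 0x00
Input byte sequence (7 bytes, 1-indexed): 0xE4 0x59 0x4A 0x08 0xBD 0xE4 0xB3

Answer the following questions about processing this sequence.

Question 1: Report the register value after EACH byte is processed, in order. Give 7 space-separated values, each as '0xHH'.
0xB2 0x9F 0x25 0xC3 0x7D 0xC6 0x4C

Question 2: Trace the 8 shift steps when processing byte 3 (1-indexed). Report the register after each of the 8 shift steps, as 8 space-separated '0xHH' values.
Answer: 0xAD 0x5D 0xBA 0x73 0xE6 0xCB 0x91 0x25

Derivation:
After byte 1 (0xE4): reg=0xB2
After byte 2 (0x59): reg=0x9F
Register before byte 3: 0x9F
After XOR with byte 0x4A: 0xD5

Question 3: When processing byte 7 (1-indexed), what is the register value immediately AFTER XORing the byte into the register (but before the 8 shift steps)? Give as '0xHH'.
Register before byte 7: 0xC6
Byte 7: 0xB3
0xC6 XOR 0xB3 = 0x75

Answer: 0x75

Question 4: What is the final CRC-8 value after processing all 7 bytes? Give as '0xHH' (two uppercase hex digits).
After byte 1 (0xE4): reg=0xB2
After byte 2 (0x59): reg=0x9F
After byte 3 (0x4A): reg=0x25
After byte 4 (0x08): reg=0xC3
After byte 5 (0xBD): reg=0x7D
After byte 6 (0xE4): reg=0xC6
After byte 7 (0xB3): reg=0x4C

Answer: 0x4C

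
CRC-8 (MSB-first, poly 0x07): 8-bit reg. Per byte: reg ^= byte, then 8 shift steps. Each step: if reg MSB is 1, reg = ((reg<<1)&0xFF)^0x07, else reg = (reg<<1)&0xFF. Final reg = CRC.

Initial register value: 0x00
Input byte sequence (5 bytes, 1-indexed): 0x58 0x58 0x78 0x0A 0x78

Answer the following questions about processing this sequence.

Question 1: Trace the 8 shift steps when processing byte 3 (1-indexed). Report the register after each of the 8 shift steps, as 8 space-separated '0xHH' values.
Answer: 0xA6 0x4B 0x96 0x2B 0x56 0xAC 0x5F 0xBE

Derivation:
After byte 1 (0x58): reg=0x8F
After byte 2 (0x58): reg=0x2B
Register before byte 3: 0x2B
After XOR with byte 0x78: 0x53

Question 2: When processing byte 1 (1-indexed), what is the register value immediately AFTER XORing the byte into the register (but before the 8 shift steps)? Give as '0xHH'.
Answer: 0x58

Derivation:
Register before byte 1: 0x00
Byte 1: 0x58
0x00 XOR 0x58 = 0x58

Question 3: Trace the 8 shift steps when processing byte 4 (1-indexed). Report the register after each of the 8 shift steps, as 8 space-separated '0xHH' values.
After byte 1 (0x58): reg=0x8F
After byte 2 (0x58): reg=0x2B
After byte 3 (0x78): reg=0xBE
Register before byte 4: 0xBE
After XOR with byte 0x0A: 0xB4

Answer: 0x6F 0xDE 0xBB 0x71 0xE2 0xC3 0x81 0x05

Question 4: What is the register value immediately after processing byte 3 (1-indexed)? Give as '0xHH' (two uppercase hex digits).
Answer: 0xBE

Derivation:
After byte 1 (0x58): reg=0x8F
After byte 2 (0x58): reg=0x2B
After byte 3 (0x78): reg=0xBE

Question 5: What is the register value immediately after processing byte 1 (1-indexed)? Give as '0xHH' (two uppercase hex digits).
Answer: 0x8F

Derivation:
After byte 1 (0x58): reg=0x8F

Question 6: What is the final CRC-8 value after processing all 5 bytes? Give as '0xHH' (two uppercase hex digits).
Answer: 0x74

Derivation:
After byte 1 (0x58): reg=0x8F
After byte 2 (0x58): reg=0x2B
After byte 3 (0x78): reg=0xBE
After byte 4 (0x0A): reg=0x05
After byte 5 (0x78): reg=0x74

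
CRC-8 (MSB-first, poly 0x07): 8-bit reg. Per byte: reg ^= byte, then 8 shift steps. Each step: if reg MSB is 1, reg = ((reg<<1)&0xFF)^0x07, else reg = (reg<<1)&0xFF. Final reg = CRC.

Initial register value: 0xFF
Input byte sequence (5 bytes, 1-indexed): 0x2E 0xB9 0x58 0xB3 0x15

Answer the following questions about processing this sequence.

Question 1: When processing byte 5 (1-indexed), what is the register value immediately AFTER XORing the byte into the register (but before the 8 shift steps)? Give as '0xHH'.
Register before byte 5: 0xBF
Byte 5: 0x15
0xBF XOR 0x15 = 0xAA

Answer: 0xAA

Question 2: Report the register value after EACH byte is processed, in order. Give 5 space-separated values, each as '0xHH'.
0x39 0x89 0x39 0xBF 0x5F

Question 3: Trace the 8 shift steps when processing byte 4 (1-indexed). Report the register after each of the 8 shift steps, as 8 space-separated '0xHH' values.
Answer: 0x13 0x26 0x4C 0x98 0x37 0x6E 0xDC 0xBF

Derivation:
After byte 1 (0x2E): reg=0x39
After byte 2 (0xB9): reg=0x89
After byte 3 (0x58): reg=0x39
Register before byte 4: 0x39
After XOR with byte 0xB3: 0x8A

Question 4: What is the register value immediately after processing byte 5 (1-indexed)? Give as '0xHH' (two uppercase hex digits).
After byte 1 (0x2E): reg=0x39
After byte 2 (0xB9): reg=0x89
After byte 3 (0x58): reg=0x39
After byte 4 (0xB3): reg=0xBF
After byte 5 (0x15): reg=0x5F

Answer: 0x5F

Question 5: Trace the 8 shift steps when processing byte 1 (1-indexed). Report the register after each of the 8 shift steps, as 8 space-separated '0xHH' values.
Register before byte 1: 0xFF
After XOR with byte 0x2E: 0xD1

Answer: 0xA5 0x4D 0x9A 0x33 0x66 0xCC 0x9F 0x39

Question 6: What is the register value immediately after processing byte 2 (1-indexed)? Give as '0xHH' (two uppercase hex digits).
Answer: 0x89

Derivation:
After byte 1 (0x2E): reg=0x39
After byte 2 (0xB9): reg=0x89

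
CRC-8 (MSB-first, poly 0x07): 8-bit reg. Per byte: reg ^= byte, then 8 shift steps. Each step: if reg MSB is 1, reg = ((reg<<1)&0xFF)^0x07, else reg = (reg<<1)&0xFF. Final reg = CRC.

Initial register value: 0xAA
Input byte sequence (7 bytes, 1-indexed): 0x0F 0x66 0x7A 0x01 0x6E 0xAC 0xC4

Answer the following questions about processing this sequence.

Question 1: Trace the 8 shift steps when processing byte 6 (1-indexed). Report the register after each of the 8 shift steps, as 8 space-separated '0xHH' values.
Answer: 0xD6 0xAB 0x51 0xA2 0x43 0x86 0x0B 0x16

Derivation:
After byte 1 (0x0F): reg=0x72
After byte 2 (0x66): reg=0x6C
After byte 3 (0x7A): reg=0x62
After byte 4 (0x01): reg=0x2E
After byte 5 (0x6E): reg=0xC7
Register before byte 6: 0xC7
After XOR with byte 0xAC: 0x6B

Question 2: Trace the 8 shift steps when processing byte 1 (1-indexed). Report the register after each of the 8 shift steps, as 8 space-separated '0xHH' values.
Register before byte 1: 0xAA
After XOR with byte 0x0F: 0xA5

Answer: 0x4D 0x9A 0x33 0x66 0xCC 0x9F 0x39 0x72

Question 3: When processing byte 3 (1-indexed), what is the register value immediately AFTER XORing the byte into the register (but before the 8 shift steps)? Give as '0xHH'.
Answer: 0x16

Derivation:
Register before byte 3: 0x6C
Byte 3: 0x7A
0x6C XOR 0x7A = 0x16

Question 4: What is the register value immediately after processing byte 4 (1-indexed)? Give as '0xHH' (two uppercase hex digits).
After byte 1 (0x0F): reg=0x72
After byte 2 (0x66): reg=0x6C
After byte 3 (0x7A): reg=0x62
After byte 4 (0x01): reg=0x2E

Answer: 0x2E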